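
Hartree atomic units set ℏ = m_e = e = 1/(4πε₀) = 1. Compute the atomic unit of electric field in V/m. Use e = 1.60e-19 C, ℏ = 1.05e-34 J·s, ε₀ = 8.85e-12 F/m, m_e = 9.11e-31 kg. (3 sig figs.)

5.20e11 V/m

The unique combination of the constants set to 1 with dimensions of electric field is E_au = E_h/(e a₀) = m_e²e⁵/((4πε₀)³ℏ⁴).
E_h = 4.38e-18 J
a₀ = 5.26e-11 m
E_h/(e·a₀) = 5.20e11 V/m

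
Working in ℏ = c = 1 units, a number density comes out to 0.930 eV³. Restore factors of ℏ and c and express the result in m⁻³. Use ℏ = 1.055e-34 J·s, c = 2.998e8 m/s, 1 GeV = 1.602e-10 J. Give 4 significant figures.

Number density is [L]⁻³ = [E]³/(ℏc)³.
1 GeV³ → 1/(ℏc)³ × (1 GeV in J)³ = 1.299e47 m⁻³.
Convert the energy scale: 0.930 eV³ = 9.30e-28 GeV³.
Result: 9.30e-28 × 1.299e47 = 1.208e20 m⁻³.

1.208e20 m⁻³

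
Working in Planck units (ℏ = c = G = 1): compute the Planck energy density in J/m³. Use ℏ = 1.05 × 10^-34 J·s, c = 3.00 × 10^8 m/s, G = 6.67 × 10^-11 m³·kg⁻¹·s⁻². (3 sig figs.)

The unique combination of the constants set to 1 with dimensions of energy density is u_P = c⁷/(ℏG²).
  = 2.19 × 10^59 / 4.67 × 10^-55
  = 4.68 × 10^113 J/m³

4.68 × 10^113 J/m³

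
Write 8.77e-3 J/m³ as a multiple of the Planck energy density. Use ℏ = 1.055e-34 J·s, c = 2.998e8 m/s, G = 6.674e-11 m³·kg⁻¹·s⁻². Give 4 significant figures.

1.893e-116

Planck energy density: u_P = c⁷/(ℏG²) = 4.632e113 J/m³.
8.77e-3 / 4.632e113 = 1.893e-116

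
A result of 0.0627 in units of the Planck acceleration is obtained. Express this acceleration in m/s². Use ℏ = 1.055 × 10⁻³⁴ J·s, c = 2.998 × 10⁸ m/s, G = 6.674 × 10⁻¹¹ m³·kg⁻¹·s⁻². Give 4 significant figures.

One Planck acceleration: a_P = √(c⁷/(ℏG)) = 5.560 × 10⁵¹ m/s².
0.0627 × 5.560 × 10⁵¹ m/s² = 3.486 × 10⁵⁰ m/s²

3.486 × 10⁵⁰ m/s²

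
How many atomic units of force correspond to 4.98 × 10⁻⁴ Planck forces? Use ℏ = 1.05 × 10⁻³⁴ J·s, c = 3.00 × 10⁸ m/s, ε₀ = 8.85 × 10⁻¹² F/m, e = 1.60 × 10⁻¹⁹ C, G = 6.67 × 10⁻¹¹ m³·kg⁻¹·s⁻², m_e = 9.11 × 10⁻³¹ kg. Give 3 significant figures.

7.26 × 10⁴⁷

Planck force: F_P = c⁴/G = 1.21 × 10⁴⁴ N
atomic unit of force: F_au = E_h/a₀ = m_e²e⁶/((4πε₀)³ℏ⁴) = 8.33 × 10⁻⁸ N
4.98 × 10⁻⁴ × 1.21 × 10⁴⁴ / 8.33 × 10⁻⁸ = 7.26 × 10⁴⁷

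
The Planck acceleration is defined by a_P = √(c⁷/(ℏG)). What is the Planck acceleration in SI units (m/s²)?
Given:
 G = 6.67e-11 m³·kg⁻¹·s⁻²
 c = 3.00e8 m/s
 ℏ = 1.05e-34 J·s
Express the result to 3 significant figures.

a_P = √(c⁷/(ℏG))
  = √(3.12e103)
  = 5.59e51 m/s²

5.59e51 m/s²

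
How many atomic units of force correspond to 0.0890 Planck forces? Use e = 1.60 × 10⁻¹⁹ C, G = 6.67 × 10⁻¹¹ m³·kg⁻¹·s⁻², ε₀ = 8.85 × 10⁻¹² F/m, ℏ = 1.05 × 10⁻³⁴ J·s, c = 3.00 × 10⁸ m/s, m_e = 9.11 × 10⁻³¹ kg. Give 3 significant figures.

Planck force: F_P = c⁴/G = 1.21 × 10⁴⁴ N
atomic unit of force: F_au = E_h/a₀ = m_e²e⁶/((4πε₀)³ℏ⁴) = 8.33 × 10⁻⁸ N
0.0890 × 1.21 × 10⁴⁴ / 8.33 × 10⁻⁸ = 1.30 × 10⁵⁰

1.30 × 10⁵⁰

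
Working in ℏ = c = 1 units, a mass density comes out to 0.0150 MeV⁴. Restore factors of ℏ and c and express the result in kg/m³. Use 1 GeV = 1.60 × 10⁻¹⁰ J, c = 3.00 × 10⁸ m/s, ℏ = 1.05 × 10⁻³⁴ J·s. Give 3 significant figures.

3.49 × 10⁶ kg/m³

Mass density is [E]/(c²[L]³) = [E]⁴/(ℏ³c⁵).
1 GeV⁴ → 1/(ℏ³c⁵) × (1 GeV in J)⁴ = 2.33 × 10²⁰ kg/m³.
Convert the energy scale: 0.0150 MeV⁴ = 1.50 × 10⁻¹⁴ GeV⁴.
Result: 1.50 × 10⁻¹⁴ × 2.33 × 10²⁰ = 3.49 × 10⁶ kg/m³.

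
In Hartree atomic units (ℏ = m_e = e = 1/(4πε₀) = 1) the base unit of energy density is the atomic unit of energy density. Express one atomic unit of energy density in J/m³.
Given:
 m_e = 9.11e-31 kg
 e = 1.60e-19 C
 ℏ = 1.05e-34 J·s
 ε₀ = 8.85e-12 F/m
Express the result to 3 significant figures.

3.01e13 J/m³

u_au = E_h/a₀³ = m_e⁴e¹⁰/((4πε₀)⁵ℏ⁸)
E_h = 4.38e-18 J
a₀ = 5.26e-11 m
E_h/a₀³ = 3.01e13 J/m³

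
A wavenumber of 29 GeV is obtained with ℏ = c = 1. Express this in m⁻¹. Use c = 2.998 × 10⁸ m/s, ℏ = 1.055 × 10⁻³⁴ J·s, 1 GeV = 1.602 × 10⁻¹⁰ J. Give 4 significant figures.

1.469 × 10¹⁷ m⁻¹

Inverse length is [E]/(ℏc).
1 GeV → 1/(ℏc) × (1 GeV in J) = 5.065 × 10¹⁵ m⁻¹.
Result: 29 × 5.065 × 10¹⁵ = 1.469 × 10¹⁷ m⁻¹.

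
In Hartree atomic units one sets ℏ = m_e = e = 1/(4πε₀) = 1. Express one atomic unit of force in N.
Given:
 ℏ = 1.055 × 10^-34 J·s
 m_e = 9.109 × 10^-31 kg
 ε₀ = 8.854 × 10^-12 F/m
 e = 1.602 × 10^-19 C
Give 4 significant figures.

8.220 × 10^-8 N

F_au = E_h/a₀ = m_e²e⁶/((4πε₀)³ℏ⁴)
E_h = 4.354 × 10^-18 J
a₀ = 5.297 × 10^-11 m
E_h/a₀ = 8.220 × 10^-8 N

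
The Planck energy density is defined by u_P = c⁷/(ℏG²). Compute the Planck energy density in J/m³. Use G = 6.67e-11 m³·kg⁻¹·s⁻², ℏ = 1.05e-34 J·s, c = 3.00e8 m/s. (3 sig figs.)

u_P = c⁷/(ℏG²)
  = 2.19e59 / 4.67e-55
  = 4.68e113 J/m³

4.68e113 J/m³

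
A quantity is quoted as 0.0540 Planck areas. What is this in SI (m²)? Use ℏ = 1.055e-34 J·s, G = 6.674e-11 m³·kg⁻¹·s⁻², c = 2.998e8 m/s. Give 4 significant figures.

One Planck area: A_P = ℏG/c³ = 2.613e-70 m².
0.0540 × 2.613e-70 m² = 1.411e-71 m²

1.411e-71 m²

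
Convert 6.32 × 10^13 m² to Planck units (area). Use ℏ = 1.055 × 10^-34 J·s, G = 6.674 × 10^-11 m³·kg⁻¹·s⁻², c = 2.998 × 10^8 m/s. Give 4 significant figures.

Planck area: A_P = ℏG/c³ = 2.613 × 10^-70 m².
6.32 × 10^13 / 2.613 × 10^-70 = 2.419 × 10^83

2.419 × 10^83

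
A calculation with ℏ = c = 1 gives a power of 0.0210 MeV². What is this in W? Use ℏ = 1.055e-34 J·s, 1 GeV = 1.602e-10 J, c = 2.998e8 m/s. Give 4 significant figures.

Power is [E]/[T] = [E]²/ℏ.
1 GeV² → 1/ℏ × (1 GeV in J)² = 2.433e14 W.
Convert the energy scale: 0.0210 MeV² = 2.10e-8 GeV².
Result: 2.10e-8 × 2.433e14 = 5.108e6 W.

5.108e6 W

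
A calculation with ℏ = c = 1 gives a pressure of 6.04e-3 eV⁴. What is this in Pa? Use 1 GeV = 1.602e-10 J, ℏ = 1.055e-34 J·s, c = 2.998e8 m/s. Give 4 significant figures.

Pressure is [E]/[L]³ = [E]⁴/(ℏc)³.
1 GeV⁴ → 1/(ℏc)³ × (1 GeV in J)⁴ = 2.082e37 Pa.
Convert the energy scale: 6.04e-3 eV⁴ = 6.04e-39 GeV⁴.
Result: 6.04e-39 × 2.082e37 = 0.1257 Pa.

0.1257 Pa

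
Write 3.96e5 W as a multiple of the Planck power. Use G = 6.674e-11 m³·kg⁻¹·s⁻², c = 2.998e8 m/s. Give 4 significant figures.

1.091e-47

Planck power: P_P = c⁵/G = 3.629e52 W.
3.96e5 / 3.629e52 = 1.091e-47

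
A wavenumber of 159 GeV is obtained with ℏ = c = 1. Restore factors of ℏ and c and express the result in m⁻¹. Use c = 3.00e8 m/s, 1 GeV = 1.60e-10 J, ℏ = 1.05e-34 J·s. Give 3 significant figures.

8.08e17 m⁻¹

Inverse length is [E]/(ℏc).
1 GeV → 1/(ℏc) × (1 GeV in J) = 5.08e15 m⁻¹.
Result: 159 × 5.08e15 = 8.08e17 m⁻¹.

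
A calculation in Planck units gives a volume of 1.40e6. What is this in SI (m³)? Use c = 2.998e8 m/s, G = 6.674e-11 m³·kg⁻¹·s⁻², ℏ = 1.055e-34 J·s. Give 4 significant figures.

5.913e-99 m³

One Planck volume: V_P = (ℏG/c³)^(3/2) = 4.224e-105 m³.
1.40e6 × 4.224e-105 m³ = 5.913e-99 m³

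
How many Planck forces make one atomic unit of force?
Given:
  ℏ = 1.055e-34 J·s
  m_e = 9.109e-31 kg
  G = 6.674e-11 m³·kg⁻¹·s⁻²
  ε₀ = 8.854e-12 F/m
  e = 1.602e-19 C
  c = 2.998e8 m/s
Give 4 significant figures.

6.791e-52

atomic unit of force: F_au = E_h/a₀ = m_e²e⁶/((4πε₀)³ℏ⁴) = 8.220e-8 N
Planck force: F_P = c⁴/G = 1.210e44 N
ratio = 8.220e-8 / 1.210e44 = 6.791e-52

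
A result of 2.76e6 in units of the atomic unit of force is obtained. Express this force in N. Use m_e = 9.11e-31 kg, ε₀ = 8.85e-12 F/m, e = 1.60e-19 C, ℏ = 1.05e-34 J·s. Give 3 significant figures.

One atomic unit of force: F_au = E_h/a₀ = m_e²e⁶/((4πε₀)³ℏ⁴) = 8.33e-8 N.
2.76e6 × 8.33e-8 N = 0.230 N

0.230 N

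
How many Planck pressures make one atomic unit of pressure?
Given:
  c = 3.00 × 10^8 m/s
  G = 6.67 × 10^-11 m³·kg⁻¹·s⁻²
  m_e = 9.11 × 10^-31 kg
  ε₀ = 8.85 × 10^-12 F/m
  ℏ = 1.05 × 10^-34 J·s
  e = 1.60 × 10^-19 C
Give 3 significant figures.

6.44 × 10^-101

atomic unit of pressure: P_au = E_h/a₀³ = m_e⁴e¹⁰/((4πε₀)⁵ℏ⁸) = 3.01 × 10^13 Pa
Planck pressure: p_P = c⁷/(ℏG²) = 4.68 × 10^113 Pa
ratio = 3.01 × 10^13 / 4.68 × 10^113 = 6.44 × 10^-101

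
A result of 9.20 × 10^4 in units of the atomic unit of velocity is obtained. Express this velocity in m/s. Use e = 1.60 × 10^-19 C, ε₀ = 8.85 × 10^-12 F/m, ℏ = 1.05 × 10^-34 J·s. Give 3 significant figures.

One atomic unit of velocity: v_au = e²/(4πε₀ℏ) = 2.19 × 10^6 m/s.
9.20 × 10^4 × 2.19 × 10^6 m/s = 2.02 × 10^11 m/s

2.02 × 10^11 m/s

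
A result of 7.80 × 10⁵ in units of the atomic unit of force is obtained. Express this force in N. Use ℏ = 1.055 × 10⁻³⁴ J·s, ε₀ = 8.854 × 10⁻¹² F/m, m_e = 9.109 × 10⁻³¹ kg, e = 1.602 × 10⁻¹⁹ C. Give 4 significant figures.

One atomic unit of force: F_au = E_h/a₀ = m_e²e⁶/((4πε₀)³ℏ⁴) = 8.220 × 10⁻⁸ N.
7.80 × 10⁵ × 8.220 × 10⁻⁸ N = 0.06411 N

0.06411 N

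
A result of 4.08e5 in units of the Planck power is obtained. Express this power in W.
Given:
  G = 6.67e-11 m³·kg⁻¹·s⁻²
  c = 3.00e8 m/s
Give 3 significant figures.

One Planck power: P_P = c⁵/G = 3.64e52 W.
4.08e5 × 3.64e52 W = 1.49e58 W

1.49e58 W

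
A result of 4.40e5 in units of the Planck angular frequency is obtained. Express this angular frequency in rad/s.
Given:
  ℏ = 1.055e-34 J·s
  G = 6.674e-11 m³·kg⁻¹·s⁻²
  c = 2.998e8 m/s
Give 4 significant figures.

One Planck angular frequency: ω_P = √(c⁵/(ℏG)) = 1.855e43 rad/s.
4.40e5 × 1.855e43 rad/s = 8.160e48 rad/s

8.160e48 rad/s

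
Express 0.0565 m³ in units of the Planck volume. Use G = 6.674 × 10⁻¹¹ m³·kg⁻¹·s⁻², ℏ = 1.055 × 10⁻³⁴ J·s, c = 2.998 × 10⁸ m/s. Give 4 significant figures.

Planck volume: V_P = (ℏG/c³)^(3/2) = 4.224 × 10⁻¹⁰⁵ m³.
0.0565 / 4.224 × 10⁻¹⁰⁵ = 1.338 × 10¹⁰³

1.338 × 10¹⁰³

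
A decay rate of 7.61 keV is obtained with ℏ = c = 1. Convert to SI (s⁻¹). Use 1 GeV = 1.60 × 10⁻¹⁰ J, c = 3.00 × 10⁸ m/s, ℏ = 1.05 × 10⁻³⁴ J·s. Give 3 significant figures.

1.16 × 10¹⁹ s⁻¹

A rate is [E]/ℏ; divide by ℏ.
1 GeV → 1/ℏ × (1 GeV in J) = 1.52 × 10²⁴ s⁻¹.
Convert the energy scale: 7.61 keV = 7.61 × 10⁻⁶ GeV.
Result: 7.61 × 10⁻⁶ × 1.52 × 10²⁴ = 1.16 × 10¹⁹ s⁻¹.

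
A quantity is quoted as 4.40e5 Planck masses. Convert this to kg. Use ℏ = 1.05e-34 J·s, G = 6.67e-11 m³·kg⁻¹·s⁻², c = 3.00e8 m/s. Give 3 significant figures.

One Planck mass: m_P = √(ℏc/G) = 2.17e-8 kg.
4.40e5 × 2.17e-8 kg = 9.56e-3 kg

9.56e-3 kg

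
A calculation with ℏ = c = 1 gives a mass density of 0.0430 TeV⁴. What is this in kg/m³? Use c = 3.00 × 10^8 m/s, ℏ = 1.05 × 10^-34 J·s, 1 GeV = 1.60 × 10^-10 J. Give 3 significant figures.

1.00 × 10^31 kg/m³

Mass density is [E]/(c²[L]³) = [E]⁴/(ℏ³c⁵).
1 GeV⁴ → 1/(ℏ³c⁵) × (1 GeV in J)⁴ = 2.33 × 10^20 kg/m³.
Convert the energy scale: 0.0430 TeV⁴ = 4.30 × 10^10 GeV⁴.
Result: 4.30 × 10^10 × 2.33 × 10^20 = 1.00 × 10^31 kg/m³.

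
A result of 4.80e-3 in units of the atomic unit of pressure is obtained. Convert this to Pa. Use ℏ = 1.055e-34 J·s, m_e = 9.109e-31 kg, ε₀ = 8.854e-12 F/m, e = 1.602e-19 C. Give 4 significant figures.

1.406e11 Pa

One atomic unit of pressure: P_au = E_h/a₀³ = m_e⁴e¹⁰/((4πε₀)⁵ℏ⁸) = 2.929e13 Pa.
4.80e-3 × 2.929e13 Pa = 1.406e11 Pa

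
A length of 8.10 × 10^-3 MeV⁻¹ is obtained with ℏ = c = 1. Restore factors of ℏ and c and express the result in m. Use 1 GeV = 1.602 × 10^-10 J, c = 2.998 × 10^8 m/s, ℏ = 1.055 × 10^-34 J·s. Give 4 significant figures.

A length is [E]⁻¹ in ℏ=c=1; restore one factor of ℏc.
1 GeV⁻¹ → ℏc × (1 GeV in J)⁻¹ = 1.974 × 10^-16 m.
Convert the energy scale: 8.10 × 10^-3 MeV⁻¹ = 8.10 GeV⁻¹.
Result: 8.10 × 1.974 × 10^-16 = 1.599 × 10^-15 m.

1.599 × 10^-15 m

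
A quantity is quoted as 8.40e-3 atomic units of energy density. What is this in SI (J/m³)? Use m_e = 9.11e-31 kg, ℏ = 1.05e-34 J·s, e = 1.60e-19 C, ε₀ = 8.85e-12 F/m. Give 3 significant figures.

One atomic unit of energy density: u_au = E_h/a₀³ = m_e⁴e¹⁰/((4πε₀)⁵ℏ⁸) = 3.01e13 J/m³.
8.40e-3 × 3.01e13 J/m³ = 2.53e11 J/m³

2.53e11 J/m³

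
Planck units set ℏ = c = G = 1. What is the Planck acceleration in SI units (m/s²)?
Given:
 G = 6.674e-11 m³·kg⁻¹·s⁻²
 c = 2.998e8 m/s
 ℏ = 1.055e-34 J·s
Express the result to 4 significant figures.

5.560e51 m/s²

Dimensional analysis gives a_P = √(c⁷/(ℏG)).
  = √(3.092e103)
  = 5.560e51 m/s²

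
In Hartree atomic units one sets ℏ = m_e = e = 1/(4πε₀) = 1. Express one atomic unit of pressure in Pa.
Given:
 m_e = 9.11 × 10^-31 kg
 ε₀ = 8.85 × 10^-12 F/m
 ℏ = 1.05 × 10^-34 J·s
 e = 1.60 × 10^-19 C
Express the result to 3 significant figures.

3.01 × 10^13 Pa

P_au = E_h/a₀³ = m_e⁴e¹⁰/((4πε₀)⁵ℏ⁸)
E_h = 4.38 × 10^-18 J
a₀ = 5.26 × 10^-11 m
E_h/a₀³ = 3.01 × 10^13 Pa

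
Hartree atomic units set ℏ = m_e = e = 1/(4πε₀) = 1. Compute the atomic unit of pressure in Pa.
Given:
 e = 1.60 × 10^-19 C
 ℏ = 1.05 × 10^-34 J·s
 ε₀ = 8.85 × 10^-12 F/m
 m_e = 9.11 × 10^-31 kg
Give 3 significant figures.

3.01 × 10^13 Pa

Dimensional analysis gives P_au = E_h/a₀³ = m_e⁴e¹⁰/((4πε₀)⁵ℏ⁸).
E_h = 4.38 × 10^-18 J
a₀ = 5.26 × 10^-11 m
E_h/a₀³ = 3.01 × 10^13 Pa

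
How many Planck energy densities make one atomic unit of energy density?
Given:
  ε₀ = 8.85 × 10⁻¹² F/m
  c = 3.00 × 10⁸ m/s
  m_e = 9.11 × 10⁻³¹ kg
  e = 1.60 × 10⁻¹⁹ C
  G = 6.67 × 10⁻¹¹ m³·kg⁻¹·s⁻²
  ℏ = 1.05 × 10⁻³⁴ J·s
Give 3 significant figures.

6.44 × 10⁻¹⁰¹

atomic unit of energy density: u_au = E_h/a₀³ = m_e⁴e¹⁰/((4πε₀)⁵ℏ⁸) = 3.01 × 10¹³ J/m³
Planck energy density: u_P = c⁷/(ℏG²) = 4.68 × 10¹¹³ J/m³
ratio = 3.01 × 10¹³ / 4.68 × 10¹¹³ = 6.44 × 10⁻¹⁰¹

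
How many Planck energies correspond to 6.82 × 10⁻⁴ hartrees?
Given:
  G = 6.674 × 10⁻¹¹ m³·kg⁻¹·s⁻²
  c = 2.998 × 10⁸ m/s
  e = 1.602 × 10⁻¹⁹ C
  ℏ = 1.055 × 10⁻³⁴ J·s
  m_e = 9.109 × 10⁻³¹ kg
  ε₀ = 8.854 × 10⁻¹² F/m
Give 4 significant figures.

1.518 × 10⁻³⁰

hartree: E_h = m_e e⁴/(4πε₀ℏ)² = 4.354 × 10⁻¹⁸ J
Planck energy: E_P = √(ℏc⁵/G) = 1.957 × 10⁹ J
6.82 × 10⁻⁴ × 4.354 × 10⁻¹⁸ / 1.957 × 10⁹ = 1.518 × 10⁻³⁰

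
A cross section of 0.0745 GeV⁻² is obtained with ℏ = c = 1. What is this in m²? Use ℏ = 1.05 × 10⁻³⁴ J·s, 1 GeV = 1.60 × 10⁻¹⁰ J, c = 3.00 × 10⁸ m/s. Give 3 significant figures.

Area is [L]² = [E]⁻²·(ℏc)²; restore (ℏc)².
1 GeV⁻² → (ℏc)² × (1 GeV in J)⁻² = 3.88 × 10⁻³² m².
Result: 0.0745 × 3.88 × 10⁻³² = 2.89 × 10⁻³³ m².

2.89 × 10⁻³³ m²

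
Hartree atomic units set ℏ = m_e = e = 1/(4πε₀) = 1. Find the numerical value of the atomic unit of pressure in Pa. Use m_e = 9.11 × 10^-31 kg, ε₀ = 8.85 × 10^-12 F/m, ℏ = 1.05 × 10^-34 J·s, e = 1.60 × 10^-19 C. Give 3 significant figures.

From ℏ = m_e = e = 1/(4πε₀) = 1 the pressure scale is P_au = E_h/a₀³ = m_e⁴e¹⁰/((4πε₀)⁵ℏ⁸).
E_h = 4.38 × 10^-18 J
a₀ = 5.26 × 10^-11 m
E_h/a₀³ = 3.01 × 10^13 Pa

3.01 × 10^13 Pa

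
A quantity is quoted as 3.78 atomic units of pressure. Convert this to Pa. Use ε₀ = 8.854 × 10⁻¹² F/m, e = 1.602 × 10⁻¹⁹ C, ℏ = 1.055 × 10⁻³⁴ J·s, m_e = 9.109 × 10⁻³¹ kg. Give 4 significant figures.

1.107 × 10¹⁴ Pa

One atomic unit of pressure: P_au = E_h/a₀³ = m_e⁴e¹⁰/((4πε₀)⁵ℏ⁸) = 2.929 × 10¹³ Pa.
3.78 × 2.929 × 10¹³ Pa = 1.107 × 10¹⁴ Pa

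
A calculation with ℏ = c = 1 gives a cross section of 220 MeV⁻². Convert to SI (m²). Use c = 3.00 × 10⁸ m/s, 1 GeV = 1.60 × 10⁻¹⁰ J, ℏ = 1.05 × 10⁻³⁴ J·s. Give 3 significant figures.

8.53 × 10⁻²⁴ m²

Area is [L]² = [E]⁻²·(ℏc)²; restore (ℏc)².
1 GeV⁻² → (ℏc)² × (1 GeV in J)⁻² = 3.88 × 10⁻³² m².
Convert the energy scale: 220 MeV⁻² = 2.20 × 10⁸ GeV⁻².
Result: 2.20 × 10⁸ × 3.88 × 10⁻³² = 8.53 × 10⁻²⁴ m².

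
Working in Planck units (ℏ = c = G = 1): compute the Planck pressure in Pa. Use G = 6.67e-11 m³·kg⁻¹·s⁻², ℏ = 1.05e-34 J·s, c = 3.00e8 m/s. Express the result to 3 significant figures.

4.68e113 Pa

From ℏ = c = G = 1 the pressure scale is p_P = c⁷/(ℏG²).
  = 2.19e59 / 4.67e-55
  = 4.68e113 Pa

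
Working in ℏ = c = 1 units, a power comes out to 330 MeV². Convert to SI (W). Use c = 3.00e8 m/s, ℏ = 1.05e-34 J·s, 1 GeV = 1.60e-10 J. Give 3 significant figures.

8.05e10 W

Power is [E]/[T] = [E]²/ℏ.
1 GeV² → 1/ℏ × (1 GeV in J)² = 2.44e14 W.
Convert the energy scale: 330 MeV² = 3.30e-4 GeV².
Result: 3.30e-4 × 2.44e14 = 8.05e10 W.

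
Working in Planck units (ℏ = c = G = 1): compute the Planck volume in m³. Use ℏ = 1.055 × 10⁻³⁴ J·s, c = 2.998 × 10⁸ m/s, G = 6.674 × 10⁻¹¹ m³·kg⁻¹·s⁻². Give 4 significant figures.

Dimensional analysis gives V_P = (ℏG/c³)^(3/2).
  = √(1.784 × 10⁻²⁰⁹)
  = 4.224 × 10⁻¹⁰⁵ m³

4.224 × 10⁻¹⁰⁵ m³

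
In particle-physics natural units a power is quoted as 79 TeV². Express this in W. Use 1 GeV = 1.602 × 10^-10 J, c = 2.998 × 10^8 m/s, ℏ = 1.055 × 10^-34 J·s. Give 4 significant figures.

1.922 × 10^22 W

Power is [E]/[T] = [E]²/ℏ.
1 GeV² → 1/ℏ × (1 GeV in J)² = 2.433 × 10^14 W.
Convert the energy scale: 79 TeV² = 7.90 × 10^7 GeV².
Result: 7.90 × 10^7 × 2.433 × 10^14 = 1.922 × 10^22 W.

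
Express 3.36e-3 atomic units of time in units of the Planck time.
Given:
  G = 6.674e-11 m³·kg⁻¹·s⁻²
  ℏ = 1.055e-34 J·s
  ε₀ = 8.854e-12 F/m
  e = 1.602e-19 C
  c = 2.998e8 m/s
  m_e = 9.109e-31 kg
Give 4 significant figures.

1.510e24

atomic unit of time: τ_au = (4πε₀)²ℏ³/(m_e e⁴) = 2.423e-17 s
Planck time: t_P = √(ℏG/c⁵) = 5.392e-44 s
3.36e-3 × 2.423e-17 / 5.392e-44 = 1.510e24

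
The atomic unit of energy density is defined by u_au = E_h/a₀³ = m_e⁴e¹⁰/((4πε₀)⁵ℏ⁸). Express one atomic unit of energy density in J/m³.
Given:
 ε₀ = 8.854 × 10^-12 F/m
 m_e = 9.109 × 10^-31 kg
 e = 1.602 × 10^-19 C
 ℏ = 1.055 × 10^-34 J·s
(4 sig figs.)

u_au = E_h/a₀³ = m_e⁴e¹⁰/((4πε₀)⁵ℏ⁸)
E_h = 4.354 × 10^-18 J
a₀ = 5.297 × 10^-11 m
E_h/a₀³ = 2.929 × 10^13 J/m³

2.929 × 10^13 J/m³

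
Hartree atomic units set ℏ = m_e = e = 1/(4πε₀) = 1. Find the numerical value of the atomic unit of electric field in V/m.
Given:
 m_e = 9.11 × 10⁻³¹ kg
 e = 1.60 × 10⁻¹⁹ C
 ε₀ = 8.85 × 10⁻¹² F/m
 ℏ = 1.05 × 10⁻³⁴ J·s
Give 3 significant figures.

5.20 × 10¹¹ V/m

The unique combination of the constants set to 1 with dimensions of electric field is E_au = E_h/(e a₀) = m_e²e⁵/((4πε₀)³ℏ⁴).
E_h = 4.38 × 10⁻¹⁸ J
a₀ = 5.26 × 10⁻¹¹ m
E_h/(e·a₀) = 5.20 × 10¹¹ V/m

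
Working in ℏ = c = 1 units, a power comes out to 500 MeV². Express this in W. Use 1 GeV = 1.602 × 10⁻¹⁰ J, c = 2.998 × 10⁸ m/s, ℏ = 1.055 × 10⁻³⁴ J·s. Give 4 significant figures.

Power is [E]/[T] = [E]²/ℏ.
1 GeV² → 1/ℏ × (1 GeV in J)² = 2.433 × 10¹⁴ W.
Convert the energy scale: 500 MeV² = 5.00 × 10⁻⁴ GeV².
Result: 5.00 × 10⁻⁴ × 2.433 × 10¹⁴ = 1.216 × 10¹¹ W.

1.216 × 10¹¹ W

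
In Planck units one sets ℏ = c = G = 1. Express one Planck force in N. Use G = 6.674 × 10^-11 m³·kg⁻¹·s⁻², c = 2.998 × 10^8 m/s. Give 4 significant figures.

F_P = c⁴/G
  = 8.078 × 10^33 / 6.674 × 10^-11
  = 1.210 × 10^44 N

1.210 × 10^44 N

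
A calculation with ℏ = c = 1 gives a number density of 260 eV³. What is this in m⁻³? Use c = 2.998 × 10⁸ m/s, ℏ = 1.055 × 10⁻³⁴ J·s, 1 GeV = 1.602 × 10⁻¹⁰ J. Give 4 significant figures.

3.378 × 10²² m⁻³

Number density is [L]⁻³ = [E]³/(ℏc)³.
1 GeV³ → 1/(ℏc)³ × (1 GeV in J)³ = 1.299 × 10⁴⁷ m⁻³.
Convert the energy scale: 260 eV³ = 2.60 × 10⁻²⁵ GeV³.
Result: 2.60 × 10⁻²⁵ × 1.299 × 10⁴⁷ = 3.378 × 10²² m⁻³.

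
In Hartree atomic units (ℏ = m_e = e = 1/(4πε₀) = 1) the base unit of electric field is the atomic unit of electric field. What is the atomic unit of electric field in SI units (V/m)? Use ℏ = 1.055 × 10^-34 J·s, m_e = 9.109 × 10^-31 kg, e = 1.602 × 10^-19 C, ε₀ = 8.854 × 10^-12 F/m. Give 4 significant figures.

E_au = E_h/(e a₀) = m_e²e⁵/((4πε₀)³ℏ⁴)
E_h = 4.354 × 10^-18 J
a₀ = 5.297 × 10^-11 m
E_h/(e·a₀) = 5.131 × 10^11 V/m

5.131 × 10^11 V/m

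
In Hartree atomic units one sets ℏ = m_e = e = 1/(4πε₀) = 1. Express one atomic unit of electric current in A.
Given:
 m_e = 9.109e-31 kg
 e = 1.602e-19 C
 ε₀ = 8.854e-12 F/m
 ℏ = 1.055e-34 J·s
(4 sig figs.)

6.612e-3 A

I_au = e E_h/ℏ = m_e e⁵/((4πε₀)²ℏ³)
E_h = 4.354e-18 J
e·E_h/ℏ = 6.612e-3 A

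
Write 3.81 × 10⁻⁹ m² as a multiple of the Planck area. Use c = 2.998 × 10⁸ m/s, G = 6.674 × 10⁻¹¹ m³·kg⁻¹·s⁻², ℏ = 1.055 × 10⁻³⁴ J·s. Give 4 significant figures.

1.458 × 10⁶¹

Planck area: A_P = ℏG/c³ = 2.613 × 10⁻⁷⁰ m².
3.81 × 10⁻⁹ / 2.613 × 10⁻⁷⁰ = 1.458 × 10⁶¹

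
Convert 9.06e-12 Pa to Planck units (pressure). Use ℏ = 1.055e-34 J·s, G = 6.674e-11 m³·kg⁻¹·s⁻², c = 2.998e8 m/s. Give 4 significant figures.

Planck pressure: p_P = c⁷/(ℏG²) = 4.632e113 Pa.
9.06e-12 / 4.632e113 = 1.956e-125

1.956e-125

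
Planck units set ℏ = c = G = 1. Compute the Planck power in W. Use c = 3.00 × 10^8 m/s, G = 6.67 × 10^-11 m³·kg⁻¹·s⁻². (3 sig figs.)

From ℏ = c = G = 1 the power scale is P_P = c⁵/G.
  = 2.43 × 10^42 / 6.67 × 10^-11
  = 3.64 × 10^52 W

3.64 × 10^52 W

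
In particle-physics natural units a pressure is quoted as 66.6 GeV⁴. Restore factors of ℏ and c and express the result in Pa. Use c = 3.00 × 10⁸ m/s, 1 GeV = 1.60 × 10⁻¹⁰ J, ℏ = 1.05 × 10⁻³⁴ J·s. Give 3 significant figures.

1.40 × 10³⁹ Pa

Pressure is [E]/[L]³ = [E]⁴/(ℏc)³.
1 GeV⁴ → 1/(ℏc)³ × (1 GeV in J)⁴ = 2.10 × 10³⁷ Pa.
Result: 66.6 × 2.10 × 10³⁷ = 1.40 × 10³⁹ Pa.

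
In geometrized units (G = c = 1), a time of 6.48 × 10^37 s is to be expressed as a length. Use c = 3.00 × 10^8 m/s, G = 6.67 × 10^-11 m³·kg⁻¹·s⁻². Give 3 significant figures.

Time → length via c.
6.48 × 10^37 s × (c) = 1.94 × 10^46 m

1.94 × 10^46 m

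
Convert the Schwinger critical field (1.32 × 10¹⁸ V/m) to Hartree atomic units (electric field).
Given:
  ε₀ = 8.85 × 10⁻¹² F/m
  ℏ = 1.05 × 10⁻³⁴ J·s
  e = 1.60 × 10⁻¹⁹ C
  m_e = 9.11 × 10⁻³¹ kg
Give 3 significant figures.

2.54 × 10⁶

atomic unit of electric field: E_au = E_h/(e a₀) = m_e²e⁵/((4πε₀)³ℏ⁴) = 5.20 × 10¹¹ V/m.
1.32 × 10¹⁸ / 5.20 × 10¹¹ = 2.54 × 10⁶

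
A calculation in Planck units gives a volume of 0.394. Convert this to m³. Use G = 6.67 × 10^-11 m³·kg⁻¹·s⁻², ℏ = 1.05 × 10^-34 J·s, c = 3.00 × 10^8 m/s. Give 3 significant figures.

1.65 × 10^-105 m³

One Planck volume: V_P = (ℏG/c³)^(3/2) = 4.18 × 10^-105 m³.
0.394 × 4.18 × 10^-105 m³ = 1.65 × 10^-105 m³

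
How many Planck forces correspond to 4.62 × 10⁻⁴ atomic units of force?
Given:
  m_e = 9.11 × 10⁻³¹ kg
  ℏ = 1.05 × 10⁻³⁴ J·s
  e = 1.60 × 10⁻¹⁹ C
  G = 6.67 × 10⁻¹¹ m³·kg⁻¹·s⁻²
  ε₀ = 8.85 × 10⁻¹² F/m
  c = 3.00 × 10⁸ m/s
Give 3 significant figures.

3.17 × 10⁻⁵⁵

atomic unit of force: F_au = E_h/a₀ = m_e²e⁶/((4πε₀)³ℏ⁴) = 8.33 × 10⁻⁸ N
Planck force: F_P = c⁴/G = 1.21 × 10⁴⁴ N
4.62 × 10⁻⁴ × 8.33 × 10⁻⁸ / 1.21 × 10⁴⁴ = 3.17 × 10⁻⁵⁵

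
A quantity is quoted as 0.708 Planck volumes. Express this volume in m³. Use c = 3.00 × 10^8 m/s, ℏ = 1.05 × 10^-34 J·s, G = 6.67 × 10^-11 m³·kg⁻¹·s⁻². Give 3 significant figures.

2.96 × 10^-105 m³

One Planck volume: V_P = (ℏG/c³)^(3/2) = 4.18 × 10^-105 m³.
0.708 × 4.18 × 10^-105 m³ = 2.96 × 10^-105 m³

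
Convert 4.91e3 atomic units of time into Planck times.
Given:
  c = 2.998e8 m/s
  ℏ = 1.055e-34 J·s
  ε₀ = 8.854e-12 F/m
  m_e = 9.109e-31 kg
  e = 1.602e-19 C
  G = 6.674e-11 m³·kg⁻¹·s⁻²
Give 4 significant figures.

2.206e30

atomic unit of time: τ_au = (4πε₀)²ℏ³/(m_e e⁴) = 2.423e-17 s
Planck time: t_P = √(ℏG/c⁵) = 5.392e-44 s
4.91e3 × 2.423e-17 / 5.392e-44 = 2.206e30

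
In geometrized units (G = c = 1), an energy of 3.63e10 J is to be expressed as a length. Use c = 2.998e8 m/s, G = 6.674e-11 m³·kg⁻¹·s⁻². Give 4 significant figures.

Energy → length via G/c⁴.
3.63e10 J × (G/c⁴) = 2.999e-34 m

2.999e-34 m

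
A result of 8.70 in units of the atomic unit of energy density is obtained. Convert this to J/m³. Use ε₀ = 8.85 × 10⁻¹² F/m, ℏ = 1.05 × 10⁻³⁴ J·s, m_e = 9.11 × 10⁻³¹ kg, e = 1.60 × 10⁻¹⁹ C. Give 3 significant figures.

One atomic unit of energy density: u_au = E_h/a₀³ = m_e⁴e¹⁰/((4πε₀)⁵ℏ⁸) = 3.01 × 10¹³ J/m³.
8.70 × 3.01 × 10¹³ J/m³ = 2.62 × 10¹⁴ J/m³

2.62 × 10¹⁴ J/m³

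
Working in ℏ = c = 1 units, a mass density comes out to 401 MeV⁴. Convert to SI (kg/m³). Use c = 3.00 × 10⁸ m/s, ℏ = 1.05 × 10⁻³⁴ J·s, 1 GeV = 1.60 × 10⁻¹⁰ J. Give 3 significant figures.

9.34 × 10¹⁰ kg/m³

Mass density is [E]/(c²[L]³) = [E]⁴/(ℏ³c⁵).
1 GeV⁴ → 1/(ℏ³c⁵) × (1 GeV in J)⁴ = 2.33 × 10²⁰ kg/m³.
Convert the energy scale: 401 MeV⁴ = 4.01 × 10⁻¹⁰ GeV⁴.
Result: 4.01 × 10⁻¹⁰ × 2.33 × 10²⁰ = 9.34 × 10¹⁰ kg/m³.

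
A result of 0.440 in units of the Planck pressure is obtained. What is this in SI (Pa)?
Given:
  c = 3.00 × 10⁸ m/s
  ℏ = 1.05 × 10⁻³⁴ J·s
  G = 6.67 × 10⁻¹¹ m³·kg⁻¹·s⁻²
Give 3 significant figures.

One Planck pressure: p_P = c⁷/(ℏG²) = 4.68 × 10¹¹³ Pa.
0.440 × 4.68 × 10¹¹³ Pa = 2.06 × 10¹¹³ Pa

2.06 × 10¹¹³ Pa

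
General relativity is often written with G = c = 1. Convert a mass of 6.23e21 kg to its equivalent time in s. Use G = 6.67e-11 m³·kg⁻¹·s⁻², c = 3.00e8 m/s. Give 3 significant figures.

Mass → time via G/c³.
6.23e21 kg × (G/c³) = 1.54e-14 s

1.54e-14 s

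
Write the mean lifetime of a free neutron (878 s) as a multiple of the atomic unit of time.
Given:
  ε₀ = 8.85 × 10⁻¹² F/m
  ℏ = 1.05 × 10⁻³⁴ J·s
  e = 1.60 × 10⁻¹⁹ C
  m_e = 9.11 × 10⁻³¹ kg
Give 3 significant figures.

3.66 × 10¹⁹

atomic unit of time: τ_au = (4πε₀)²ℏ³/(m_e e⁴) = 2.40 × 10⁻¹⁷ s.
878 / 2.40 × 10⁻¹⁷ = 3.66 × 10¹⁹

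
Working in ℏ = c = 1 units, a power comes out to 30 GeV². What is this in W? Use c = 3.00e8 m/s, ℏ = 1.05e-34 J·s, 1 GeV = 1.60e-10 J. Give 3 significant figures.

Power is [E]/[T] = [E]²/ℏ.
1 GeV² → 1/ℏ × (1 GeV in J)² = 2.44e14 W.
Result: 30 × 2.44e14 = 7.31e15 W.

7.31e15 W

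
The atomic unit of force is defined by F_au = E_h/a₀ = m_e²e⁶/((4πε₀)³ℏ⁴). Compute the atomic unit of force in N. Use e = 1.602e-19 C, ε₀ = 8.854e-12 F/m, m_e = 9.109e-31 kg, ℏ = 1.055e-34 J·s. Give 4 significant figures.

8.220e-8 N

F_au = E_h/a₀ = m_e²e⁶/((4πε₀)³ℏ⁴)
E_h = 4.354e-18 J
a₀ = 5.297e-11 m
E_h/a₀ = 8.220e-8 N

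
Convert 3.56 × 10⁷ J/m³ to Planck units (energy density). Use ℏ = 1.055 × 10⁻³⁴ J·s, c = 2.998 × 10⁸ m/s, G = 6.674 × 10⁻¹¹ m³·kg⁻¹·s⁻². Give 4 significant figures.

7.685 × 10⁻¹⁰⁷

Planck energy density: u_P = c⁷/(ℏG²) = 4.632 × 10¹¹³ J/m³.
3.56 × 10⁷ / 4.632 × 10¹¹³ = 7.685 × 10⁻¹⁰⁷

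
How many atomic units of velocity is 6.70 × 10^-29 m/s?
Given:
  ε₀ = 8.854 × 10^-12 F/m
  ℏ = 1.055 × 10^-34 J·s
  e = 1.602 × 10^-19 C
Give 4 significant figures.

atomic unit of velocity: v_au = e²/(4πε₀ℏ) = 2.186 × 10^6 m/s.
6.70 × 10^-29 / 2.186 × 10^6 = 3.064 × 10^-35

3.064 × 10^-35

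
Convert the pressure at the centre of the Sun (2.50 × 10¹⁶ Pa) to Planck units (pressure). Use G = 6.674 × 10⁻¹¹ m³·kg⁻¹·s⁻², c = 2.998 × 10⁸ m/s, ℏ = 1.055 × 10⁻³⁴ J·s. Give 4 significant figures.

5.397 × 10⁻⁹⁸

Planck pressure: p_P = c⁷/(ℏG²) = 4.632 × 10¹¹³ Pa.
2.50 × 10¹⁶ / 4.632 × 10¹¹³ = 5.397 × 10⁻⁹⁸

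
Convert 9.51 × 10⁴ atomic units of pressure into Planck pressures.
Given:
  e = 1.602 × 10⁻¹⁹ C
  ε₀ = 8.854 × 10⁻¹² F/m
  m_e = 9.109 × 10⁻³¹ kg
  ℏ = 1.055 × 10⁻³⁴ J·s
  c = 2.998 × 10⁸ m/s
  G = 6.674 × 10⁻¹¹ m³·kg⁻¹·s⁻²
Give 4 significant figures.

atomic unit of pressure: P_au = E_h/a₀³ = m_e⁴e¹⁰/((4πε₀)⁵ℏ⁸) = 2.929 × 10¹³ Pa
Planck pressure: p_P = c⁷/(ℏG²) = 4.632 × 10¹¹³ Pa
9.51 × 10⁴ × 2.929 × 10¹³ / 4.632 × 10¹¹³ = 6.013 × 10⁻⁹⁶

6.013 × 10⁻⁹⁶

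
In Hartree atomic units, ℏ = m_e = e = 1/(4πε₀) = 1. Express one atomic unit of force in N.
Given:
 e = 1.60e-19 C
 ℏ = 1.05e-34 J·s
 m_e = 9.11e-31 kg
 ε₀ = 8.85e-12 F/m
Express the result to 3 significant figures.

The unique combination of the constants set to 1 with dimensions of force is F_au = E_h/a₀ = m_e²e⁶/((4πε₀)³ℏ⁴).
E_h = 4.38e-18 J
a₀ = 5.26e-11 m
E_h/a₀ = 8.33e-8 N

8.33e-8 N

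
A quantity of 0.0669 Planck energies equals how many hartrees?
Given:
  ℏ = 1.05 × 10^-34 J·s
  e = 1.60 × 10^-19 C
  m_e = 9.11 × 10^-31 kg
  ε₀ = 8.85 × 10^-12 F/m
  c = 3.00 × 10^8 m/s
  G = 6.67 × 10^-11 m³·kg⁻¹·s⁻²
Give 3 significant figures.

2.99 × 10^25

Planck energy: E_P = √(ℏc⁵/G) = 1.96 × 10^9 J
hartree: E_h = m_e e⁴/(4πε₀ℏ)² = 4.38 × 10^-18 J
0.0669 × 1.96 × 10^9 / 4.38 × 10^-18 = 2.99 × 10^25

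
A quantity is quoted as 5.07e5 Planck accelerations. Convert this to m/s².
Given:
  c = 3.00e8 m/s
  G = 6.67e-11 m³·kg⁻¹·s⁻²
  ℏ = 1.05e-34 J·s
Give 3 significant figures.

One Planck acceleration: a_P = √(c⁷/(ℏG)) = 5.59e51 m/s².
5.07e5 × 5.59e51 m/s² = 2.83e57 m/s²

2.83e57 m/s²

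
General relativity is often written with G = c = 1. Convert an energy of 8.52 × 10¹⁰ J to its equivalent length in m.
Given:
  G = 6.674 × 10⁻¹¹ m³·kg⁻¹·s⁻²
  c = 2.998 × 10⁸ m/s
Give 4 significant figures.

7.039 × 10⁻³⁴ m

Energy → length via G/c⁴.
8.52 × 10¹⁰ J × (G/c⁴) = 7.039 × 10⁻³⁴ m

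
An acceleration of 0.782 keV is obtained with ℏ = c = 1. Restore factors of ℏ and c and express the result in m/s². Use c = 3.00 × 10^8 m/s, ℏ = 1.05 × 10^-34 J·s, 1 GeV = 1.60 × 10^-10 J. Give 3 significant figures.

Acceleration is [L]/[T]² = c·[E]/ℏ.
1 GeV → c/ℏ × (1 GeV in J) = 4.57 × 10^32 m/s².
Convert the energy scale: 0.782 keV = 7.82 × 10^-7 GeV.
Result: 7.82 × 10^-7 × 4.57 × 10^32 = 3.57 × 10^26 m/s².

3.57 × 10^26 m/s²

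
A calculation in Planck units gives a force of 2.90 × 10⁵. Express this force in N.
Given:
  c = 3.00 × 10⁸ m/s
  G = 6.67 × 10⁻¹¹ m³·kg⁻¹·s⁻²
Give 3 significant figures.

3.52 × 10⁴⁹ N

One Planck force: F_P = c⁴/G = 1.21 × 10⁴⁴ N.
2.90 × 10⁵ × 1.21 × 10⁴⁴ N = 3.52 × 10⁴⁹ N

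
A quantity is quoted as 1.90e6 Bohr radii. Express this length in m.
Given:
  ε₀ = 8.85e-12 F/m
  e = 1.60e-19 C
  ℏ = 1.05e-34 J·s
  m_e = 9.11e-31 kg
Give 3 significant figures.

One Bohr radius: a₀ = 4πε₀ℏ²/(m_e e²) = 5.26e-11 m.
1.90e6 × 5.26e-11 m = 9.99e-5 m

9.99e-5 m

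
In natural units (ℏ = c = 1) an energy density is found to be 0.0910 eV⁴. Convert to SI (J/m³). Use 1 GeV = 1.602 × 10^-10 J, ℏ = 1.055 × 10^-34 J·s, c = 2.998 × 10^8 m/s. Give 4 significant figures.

[E]/[L]³ = [E]⁴/(ℏc)³; restore (ℏc)⁻³.
1 GeV⁴ → 1/(ℏc)³ × (1 GeV in J)⁴ = 2.082 × 10^37 J/m³.
Convert the energy scale: 0.0910 eV⁴ = 9.10 × 10^-38 GeV⁴.
Result: 9.10 × 10^-38 × 2.082 × 10^37 = 1.894 J/m³.

1.894 J/m³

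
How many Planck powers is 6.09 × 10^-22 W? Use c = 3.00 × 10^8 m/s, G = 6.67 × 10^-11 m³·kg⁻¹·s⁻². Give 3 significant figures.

Planck power: P_P = c⁵/G = 3.64 × 10^52 W.
6.09 × 10^-22 / 3.64 × 10^52 = 1.67 × 10^-74

1.67 × 10^-74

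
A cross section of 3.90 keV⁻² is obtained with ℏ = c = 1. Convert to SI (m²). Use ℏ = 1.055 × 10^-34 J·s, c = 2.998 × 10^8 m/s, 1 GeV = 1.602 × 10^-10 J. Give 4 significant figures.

Area is [L]² = [E]⁻²·(ℏc)²; restore (ℏc)².
1 GeV⁻² → (ℏc)² × (1 GeV in J)⁻² = 3.898 × 10^-32 m².
Convert the energy scale: 3.90 keV⁻² = 3.90 × 10^12 GeV⁻².
Result: 3.90 × 10^12 × 3.898 × 10^-32 = 1.520 × 10^-19 m².

1.520 × 10^-19 m²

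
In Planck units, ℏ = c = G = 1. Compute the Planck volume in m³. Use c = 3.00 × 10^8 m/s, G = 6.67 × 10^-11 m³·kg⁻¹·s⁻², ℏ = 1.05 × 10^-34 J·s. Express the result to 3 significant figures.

Dimensional analysis gives V_P = (ℏG/c³)^(3/2).
  = √(1.75 × 10^-209)
  = 4.18 × 10^-105 m³

4.18 × 10^-105 m³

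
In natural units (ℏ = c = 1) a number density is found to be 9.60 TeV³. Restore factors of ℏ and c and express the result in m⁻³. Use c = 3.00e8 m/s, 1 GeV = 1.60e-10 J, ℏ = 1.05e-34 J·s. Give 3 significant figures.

Number density is [L]⁻³ = [E]³/(ℏc)³.
1 GeV³ → 1/(ℏc)³ × (1 GeV in J)³ = 1.31e47 m⁻³.
Convert the energy scale: 9.60 TeV³ = 9.60e9 GeV³.
Result: 9.60e9 × 1.31e47 = 1.26e57 m⁻³.

1.26e57 m⁻³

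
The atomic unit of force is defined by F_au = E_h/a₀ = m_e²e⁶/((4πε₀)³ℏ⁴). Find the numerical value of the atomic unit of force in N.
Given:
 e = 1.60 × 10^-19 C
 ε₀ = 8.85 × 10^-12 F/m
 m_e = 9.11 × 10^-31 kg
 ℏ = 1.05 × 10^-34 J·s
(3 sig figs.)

8.33 × 10^-8 N

F_au = E_h/a₀ = m_e²e⁶/((4πε₀)³ℏ⁴)
E_h = 4.38 × 10^-18 J
a₀ = 5.26 × 10^-11 m
E_h/a₀ = 8.33 × 10^-8 N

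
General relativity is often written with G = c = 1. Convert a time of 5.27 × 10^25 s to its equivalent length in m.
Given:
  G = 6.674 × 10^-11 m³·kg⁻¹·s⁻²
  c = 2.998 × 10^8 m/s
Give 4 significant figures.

1.580 × 10^34 m

Time → length via c.
5.27 × 10^25 s × (c) = 1.580 × 10^34 m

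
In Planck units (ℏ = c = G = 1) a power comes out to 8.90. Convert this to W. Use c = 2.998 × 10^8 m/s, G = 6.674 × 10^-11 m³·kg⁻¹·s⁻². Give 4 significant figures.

3.230 × 10^53 W

One Planck power: P_P = c⁵/G = 3.629 × 10^52 W.
8.90 × 3.629 × 10^52 W = 3.230 × 10^53 W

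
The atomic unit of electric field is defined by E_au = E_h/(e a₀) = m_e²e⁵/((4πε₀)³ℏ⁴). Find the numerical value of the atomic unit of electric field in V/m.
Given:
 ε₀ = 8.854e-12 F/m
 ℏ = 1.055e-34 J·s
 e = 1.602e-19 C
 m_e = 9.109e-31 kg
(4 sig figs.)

5.131e11 V/m

E_au = E_h/(e a₀) = m_e²e⁵/((4πε₀)³ℏ⁴)
E_h = 4.354e-18 J
a₀ = 5.297e-11 m
E_h/(e·a₀) = 5.131e11 V/m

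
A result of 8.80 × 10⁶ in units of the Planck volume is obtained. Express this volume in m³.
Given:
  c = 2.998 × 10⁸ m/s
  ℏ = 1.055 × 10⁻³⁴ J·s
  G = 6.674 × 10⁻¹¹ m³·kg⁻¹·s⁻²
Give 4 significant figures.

One Planck volume: V_P = (ℏG/c³)^(3/2) = 4.224 × 10⁻¹⁰⁵ m³.
8.80 × 10⁶ × 4.224 × 10⁻¹⁰⁵ m³ = 3.717 × 10⁻⁹⁸ m³

3.717 × 10⁻⁹⁸ m³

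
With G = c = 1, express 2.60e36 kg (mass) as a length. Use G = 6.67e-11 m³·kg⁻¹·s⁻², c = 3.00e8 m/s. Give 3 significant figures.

In G = c = 1 units mass has dimensions of length; the conversion factor is G/c².
2.60e36 kg × (G/c²) = 1.93e9 m

1.93e9 m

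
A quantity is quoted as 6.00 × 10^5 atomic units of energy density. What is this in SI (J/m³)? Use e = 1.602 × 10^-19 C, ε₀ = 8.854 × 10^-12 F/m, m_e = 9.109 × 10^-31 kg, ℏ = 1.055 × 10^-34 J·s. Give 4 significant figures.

One atomic unit of energy density: u_au = E_h/a₀³ = m_e⁴e¹⁰/((4πε₀)⁵ℏ⁸) = 2.929 × 10^13 J/m³.
6.00 × 10^5 × 2.929 × 10^13 J/m³ = 1.757 × 10^19 J/m³

1.757 × 10^19 J/m³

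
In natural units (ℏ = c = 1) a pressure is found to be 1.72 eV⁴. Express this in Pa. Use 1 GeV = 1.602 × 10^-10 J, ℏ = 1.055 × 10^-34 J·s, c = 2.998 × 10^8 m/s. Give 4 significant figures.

Pressure is [E]/[L]³ = [E]⁴/(ℏc)³.
1 GeV⁴ → 1/(ℏc)³ × (1 GeV in J)⁴ = 2.082 × 10^37 Pa.
Convert the energy scale: 1.72 eV⁴ = 1.72 × 10^-36 GeV⁴.
Result: 1.72 × 10^-36 × 2.082 × 10^37 = 35.80 Pa.

35.80 Pa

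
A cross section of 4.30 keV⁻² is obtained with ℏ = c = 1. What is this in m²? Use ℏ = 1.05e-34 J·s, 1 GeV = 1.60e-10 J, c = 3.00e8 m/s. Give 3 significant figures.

Area is [L]² = [E]⁻²·(ℏc)²; restore (ℏc)².
1 GeV⁻² → (ℏc)² × (1 GeV in J)⁻² = 3.88e-32 m².
Convert the energy scale: 4.30 keV⁻² = 4.30e12 GeV⁻².
Result: 4.30e12 × 3.88e-32 = 1.67e-19 m².

1.67e-19 m²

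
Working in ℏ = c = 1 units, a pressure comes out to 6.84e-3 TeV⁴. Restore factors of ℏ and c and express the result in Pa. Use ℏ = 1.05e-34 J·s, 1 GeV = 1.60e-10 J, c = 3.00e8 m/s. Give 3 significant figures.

Pressure is [E]/[L]³ = [E]⁴/(ℏc)³.
1 GeV⁴ → 1/(ℏc)³ × (1 GeV in J)⁴ = 2.10e37 Pa.
Convert the energy scale: 6.84e-3 TeV⁴ = 6.84e9 GeV⁴.
Result: 6.84e9 × 2.10e37 = 1.43e47 Pa.

1.43e47 Pa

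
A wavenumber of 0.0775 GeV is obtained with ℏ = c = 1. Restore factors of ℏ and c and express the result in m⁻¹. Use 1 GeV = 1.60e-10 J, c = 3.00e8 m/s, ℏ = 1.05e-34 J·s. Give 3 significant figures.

Inverse length is [E]/(ℏc).
1 GeV → 1/(ℏc) × (1 GeV in J) = 5.08e15 m⁻¹.
Result: 0.0775 × 5.08e15 = 3.94e14 m⁻¹.

3.94e14 m⁻¹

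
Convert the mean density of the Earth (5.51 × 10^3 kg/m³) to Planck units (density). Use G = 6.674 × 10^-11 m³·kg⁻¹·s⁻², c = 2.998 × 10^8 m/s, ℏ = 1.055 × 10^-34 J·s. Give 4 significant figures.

1.069 × 10^-93

Planck density: ρ_P = c⁵/(ℏG²) = 5.154 × 10^96 kg/m³.
5.51 × 10^3 / 5.154 × 10^96 = 1.069 × 10^-93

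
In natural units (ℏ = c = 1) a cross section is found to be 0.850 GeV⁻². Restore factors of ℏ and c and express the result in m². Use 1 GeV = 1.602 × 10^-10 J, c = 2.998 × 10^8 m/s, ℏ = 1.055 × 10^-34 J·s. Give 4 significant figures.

3.313 × 10^-32 m²

Area is [L]² = [E]⁻²·(ℏc)²; restore (ℏc)².
1 GeV⁻² → (ℏc)² × (1 GeV in J)⁻² = 3.898 × 10^-32 m².
Result: 0.850 × 3.898 × 10^-32 = 3.313 × 10^-32 m².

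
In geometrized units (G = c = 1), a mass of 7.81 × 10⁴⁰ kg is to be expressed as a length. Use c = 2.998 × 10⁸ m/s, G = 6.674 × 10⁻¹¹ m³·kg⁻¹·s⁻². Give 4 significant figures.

5.799 × 10¹³ m

In G = c = 1 units mass has dimensions of length; the conversion factor is G/c².
7.81 × 10⁴⁰ kg × (G/c²) = 5.799 × 10¹³ m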